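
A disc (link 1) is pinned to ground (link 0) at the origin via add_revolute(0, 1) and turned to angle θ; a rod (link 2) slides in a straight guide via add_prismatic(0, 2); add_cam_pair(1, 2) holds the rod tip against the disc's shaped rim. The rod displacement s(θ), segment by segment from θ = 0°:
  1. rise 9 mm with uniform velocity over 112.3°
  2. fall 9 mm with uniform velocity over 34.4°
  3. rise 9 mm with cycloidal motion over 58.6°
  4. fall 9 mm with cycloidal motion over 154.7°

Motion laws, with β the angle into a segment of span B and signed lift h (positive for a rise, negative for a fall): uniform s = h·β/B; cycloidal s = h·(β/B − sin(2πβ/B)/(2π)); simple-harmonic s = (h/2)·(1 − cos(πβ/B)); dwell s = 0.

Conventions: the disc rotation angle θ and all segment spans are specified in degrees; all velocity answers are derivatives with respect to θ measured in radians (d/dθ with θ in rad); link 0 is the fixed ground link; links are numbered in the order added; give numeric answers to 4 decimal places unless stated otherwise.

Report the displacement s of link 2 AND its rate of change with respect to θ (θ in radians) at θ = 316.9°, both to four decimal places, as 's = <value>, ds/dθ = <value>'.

segment 1 (0° to 112.3°, uniform, h = 9) is passed completely: s = 0.0000 + (9) = 9.0000
segment 2 (112.3° to 146.7°, uniform, h = -9) is passed completely: s = 9.0000 + (-9) = 0.0000
segment 3 (146.7° to 205.3°, cycloidal, h = 9) is passed completely: s = 0.0000 + (9) = 9.0000
θ = 316.9° falls in segment 4 (205.3° to 360°, cycloidal, h = -9): β = 316.9 − 205.3 = 111.6°, B = 154.7°; Δs = -9·(0.7214 − sin(2π·0.7214)/(2π)) = -7.9019; s = 9.0000 − 7.9019 = 1.0981
velocity in seg [205.3°–360°] (cycloidal), θ in radians: β = 111.6° = 1.9478 rad, B = 154.7° = 2.7000 rad; ds/dθ = (h/B)(1 − cos(2πβ/B)) = ((-9)/2.7000)(1 − cos(2π·0.7214)) = -3.929154 mm/rad

s = 1.0981, ds/dθ = -3.9292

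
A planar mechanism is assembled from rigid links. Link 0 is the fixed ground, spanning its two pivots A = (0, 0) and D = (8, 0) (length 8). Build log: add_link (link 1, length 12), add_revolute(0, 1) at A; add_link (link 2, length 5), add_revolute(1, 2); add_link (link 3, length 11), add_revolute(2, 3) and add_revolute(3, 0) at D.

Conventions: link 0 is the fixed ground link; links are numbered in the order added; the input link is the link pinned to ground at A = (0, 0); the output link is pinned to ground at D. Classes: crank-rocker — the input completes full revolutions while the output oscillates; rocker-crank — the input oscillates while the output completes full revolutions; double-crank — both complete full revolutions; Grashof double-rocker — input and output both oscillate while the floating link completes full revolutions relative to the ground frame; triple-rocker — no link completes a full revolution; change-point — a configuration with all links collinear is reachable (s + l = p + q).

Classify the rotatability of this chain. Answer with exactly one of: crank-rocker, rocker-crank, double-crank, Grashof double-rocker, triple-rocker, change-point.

lengths: ground=8, input=12, coupler=5, output=11
sorted: s=5 (shortest), l=12 (longest), p+q=19
s + l = 17 vs p + q = 19
s + l < p + q (Grashof) with shortest = coupler link → Grashof double-rocker

Grashof double-rocker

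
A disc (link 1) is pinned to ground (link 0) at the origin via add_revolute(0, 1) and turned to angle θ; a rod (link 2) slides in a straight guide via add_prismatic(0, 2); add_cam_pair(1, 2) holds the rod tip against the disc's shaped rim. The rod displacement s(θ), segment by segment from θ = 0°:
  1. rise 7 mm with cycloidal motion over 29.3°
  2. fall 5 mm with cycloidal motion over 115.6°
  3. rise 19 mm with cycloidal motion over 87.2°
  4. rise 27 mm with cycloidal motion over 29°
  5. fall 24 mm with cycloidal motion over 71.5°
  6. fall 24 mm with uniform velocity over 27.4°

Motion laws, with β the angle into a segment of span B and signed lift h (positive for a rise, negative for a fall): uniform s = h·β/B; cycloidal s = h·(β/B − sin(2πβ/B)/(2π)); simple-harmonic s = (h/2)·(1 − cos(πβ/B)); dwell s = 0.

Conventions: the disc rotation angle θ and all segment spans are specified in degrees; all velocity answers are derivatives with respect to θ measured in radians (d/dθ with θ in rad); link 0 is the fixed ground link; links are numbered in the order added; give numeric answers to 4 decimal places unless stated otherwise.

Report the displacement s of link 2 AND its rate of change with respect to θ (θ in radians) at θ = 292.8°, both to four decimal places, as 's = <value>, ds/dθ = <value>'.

segment 1 (0° to 29.3°, cycloidal, h = 7) is passed completely: s = 0.0000 + (7) = 7.0000
segment 2 (29.3° to 144.9°, cycloidal, h = -5) is passed completely: s = 7.0000 + (-5) = 2.0000
segment 3 (144.9° to 232.1°, cycloidal, h = 19) is passed completely: s = 2.0000 + (19) = 21.0000
segment 4 (232.1° to 261.1°, cycloidal, h = 27) is passed completely: s = 21.0000 + (27) = 48.0000
θ = 292.8° falls in segment 5 (261.1° to 332.6°, cycloidal, h = -24): β = 292.8 − 261.1 = 31.7°, B = 71.5°; Δs = -24·(0.4434 − sin(2π·0.4434)/(2π)) = -9.3096; s = 48.0000 − 9.3096 = 38.6904
velocity in seg [261.1°–332.6°] (cycloidal), θ in radians: β = 31.7° = 0.5533 rad, B = 71.5° = 1.2479 rad; ds/dθ = (h/B)(1 − cos(2πβ/B)) = ((-24)/1.2479)(1 − cos(2π·0.4434)) = -37.259079 mm/rad

s = 38.6904, ds/dθ = -37.2591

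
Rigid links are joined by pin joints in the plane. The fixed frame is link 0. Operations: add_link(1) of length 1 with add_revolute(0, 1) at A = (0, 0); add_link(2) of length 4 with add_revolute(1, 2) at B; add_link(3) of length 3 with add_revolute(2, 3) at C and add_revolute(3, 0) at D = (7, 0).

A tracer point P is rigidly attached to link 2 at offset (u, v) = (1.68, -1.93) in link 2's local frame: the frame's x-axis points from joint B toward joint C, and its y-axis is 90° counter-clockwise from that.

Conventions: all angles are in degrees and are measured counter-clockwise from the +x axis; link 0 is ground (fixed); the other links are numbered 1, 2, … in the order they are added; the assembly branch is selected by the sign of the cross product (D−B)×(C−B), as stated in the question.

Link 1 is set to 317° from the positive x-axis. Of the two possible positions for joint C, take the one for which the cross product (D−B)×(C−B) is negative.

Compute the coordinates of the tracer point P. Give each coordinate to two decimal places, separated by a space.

A=(0,0), D=(7.00,0)
B = A + 1.00·(cos317°, sin317°) = (0.7314, -0.6820)
|BD| = 6.3056
circle(B,4.00) ∩ circle(D,3.00): a=3.7079, h=1.5005
  candidates: C₊=(4.2552,1.2108) cross=9.462; C₋=(4.5798,-1.7727) cross=-9.462
  branch - wants cross < 0 → take C=(4.5798,-1.7727) (cross=-9.462)
ex = (C−B)/|BC| = (0.9621,-0.2727); ey = (0.2727,0.9621)
P = B + 1.68·ex + -1.93·ey = (1.8214,-2.9970)

1.82 -3.00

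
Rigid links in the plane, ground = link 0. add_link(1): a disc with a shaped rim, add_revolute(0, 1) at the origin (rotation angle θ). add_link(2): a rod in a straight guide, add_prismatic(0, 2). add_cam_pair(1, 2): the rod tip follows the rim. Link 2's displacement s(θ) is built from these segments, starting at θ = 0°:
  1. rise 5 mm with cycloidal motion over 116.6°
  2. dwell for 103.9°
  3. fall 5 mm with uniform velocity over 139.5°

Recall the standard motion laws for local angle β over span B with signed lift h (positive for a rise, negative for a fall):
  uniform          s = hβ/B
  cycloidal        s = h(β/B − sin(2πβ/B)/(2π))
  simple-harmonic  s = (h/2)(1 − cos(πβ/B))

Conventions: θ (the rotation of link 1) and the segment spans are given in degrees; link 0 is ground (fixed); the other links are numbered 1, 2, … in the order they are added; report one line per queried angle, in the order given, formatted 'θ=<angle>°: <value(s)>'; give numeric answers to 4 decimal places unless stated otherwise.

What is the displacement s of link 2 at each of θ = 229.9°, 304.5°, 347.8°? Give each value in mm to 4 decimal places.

segment 1 (0° to 116.6°, cycloidal, h = 5) is passed completely: s = 0.0000 + (5) = 5.0000
segment 2 (116.6° to 220.5°, dwell): s unchanged at 5.0000
θ = 229.9° falls in segment 3 (220.5° to 360°, uniform, h = -5): β = 229.9 − 220.5 = 9.4°, B = 139.5°; Δs = -5·9.4/139.5 = -0.3369; s = 5.0000 − 0.3369 = 4.6631
θ = 304.5° falls in segment 3 (220.5° to 360°, uniform, h = -5): β = 304.5 − 220.5 = 84°, B = 139.5°; Δs = -5·84/139.5 = -3.0108; s = 5.0000 − 3.0108 = 1.9892
θ = 347.8° falls in segment 3 (220.5° to 360°, uniform, h = -5): β = 347.8 − 220.5 = 127.3°, B = 139.5°; Δs = -5·127.3/139.5 = -4.5627; s = 5.0000 − 4.5627 = 0.4373

θ=229.9°: 4.6631
θ=304.5°: 1.9892
θ=347.8°: 0.4373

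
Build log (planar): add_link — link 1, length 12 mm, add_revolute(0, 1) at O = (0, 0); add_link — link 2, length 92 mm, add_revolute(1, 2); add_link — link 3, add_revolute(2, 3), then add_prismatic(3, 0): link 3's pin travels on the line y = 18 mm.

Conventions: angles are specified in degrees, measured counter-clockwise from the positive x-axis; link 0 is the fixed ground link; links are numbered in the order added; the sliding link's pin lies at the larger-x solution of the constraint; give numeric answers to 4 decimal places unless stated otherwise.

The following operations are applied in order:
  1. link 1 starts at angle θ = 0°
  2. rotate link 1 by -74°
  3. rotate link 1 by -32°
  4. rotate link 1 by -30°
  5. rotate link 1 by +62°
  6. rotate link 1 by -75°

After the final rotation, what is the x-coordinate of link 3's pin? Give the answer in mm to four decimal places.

geometry: r = 12 mm, L = 92 mm, e = 18 mm; θ starts at 0°
rotate link 1 by -74°: θ ← 0° -74° = -74°
rotate link 1 by -32°: θ ← -74° -32° = -106°
rotate link 1 by -30°: θ ← -106° -30° = -136°
rotate link 1 by +62°: θ ← -136° +62° = -74°
rotate link 1 by -75°: θ ← -74° -75° = -149°
crank pin P = (r cos θ, r sin θ) = (-10.286008, -6.180457)
h = r sin θ − e = -6.180457 − 18 = -24.180457
x = r cos θ + √(L² − h²) = -10.286008 + 88.765452 = 78.479445

78.4794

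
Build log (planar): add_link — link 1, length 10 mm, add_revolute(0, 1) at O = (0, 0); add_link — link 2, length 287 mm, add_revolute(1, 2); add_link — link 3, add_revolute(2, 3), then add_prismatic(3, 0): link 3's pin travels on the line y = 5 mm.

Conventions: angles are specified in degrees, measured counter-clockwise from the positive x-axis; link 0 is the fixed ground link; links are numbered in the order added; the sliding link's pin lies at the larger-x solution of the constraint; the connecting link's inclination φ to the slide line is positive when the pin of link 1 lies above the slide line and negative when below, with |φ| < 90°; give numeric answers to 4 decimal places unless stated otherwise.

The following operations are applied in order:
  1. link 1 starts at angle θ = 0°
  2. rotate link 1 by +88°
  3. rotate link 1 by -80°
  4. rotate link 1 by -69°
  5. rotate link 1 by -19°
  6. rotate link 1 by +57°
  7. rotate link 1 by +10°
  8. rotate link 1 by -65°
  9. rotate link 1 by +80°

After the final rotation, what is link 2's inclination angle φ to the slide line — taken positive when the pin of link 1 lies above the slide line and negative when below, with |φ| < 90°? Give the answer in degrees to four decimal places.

geometry: r = 10 mm, L = 287 mm, e = 5 mm; θ starts at 0°
rotate link 1 by +88°: θ ← 0° +88° = 88°
rotate link 1 by -80°: θ ← 88° -80° = 8°
rotate link 1 by -69°: θ ← 8° -69° = -61°
rotate link 1 by -19°: θ ← -61° -19° = -80°
rotate link 1 by +57°: θ ← -80° +57° = -23°
rotate link 1 by +10°: θ ← -23° +10° = -13°
rotate link 1 by -65°: θ ← -13° -65° = -78°
rotate link 1 by +80°: θ ← -78° +80° = 2°
h = r sin θ − e = 0.348995 − 5 = -4.651005
sin φ = h / L = -4.651005 / 287 = -0.01620559
φ = arcsin(-0.01620559) = -0.928553°

-0.9286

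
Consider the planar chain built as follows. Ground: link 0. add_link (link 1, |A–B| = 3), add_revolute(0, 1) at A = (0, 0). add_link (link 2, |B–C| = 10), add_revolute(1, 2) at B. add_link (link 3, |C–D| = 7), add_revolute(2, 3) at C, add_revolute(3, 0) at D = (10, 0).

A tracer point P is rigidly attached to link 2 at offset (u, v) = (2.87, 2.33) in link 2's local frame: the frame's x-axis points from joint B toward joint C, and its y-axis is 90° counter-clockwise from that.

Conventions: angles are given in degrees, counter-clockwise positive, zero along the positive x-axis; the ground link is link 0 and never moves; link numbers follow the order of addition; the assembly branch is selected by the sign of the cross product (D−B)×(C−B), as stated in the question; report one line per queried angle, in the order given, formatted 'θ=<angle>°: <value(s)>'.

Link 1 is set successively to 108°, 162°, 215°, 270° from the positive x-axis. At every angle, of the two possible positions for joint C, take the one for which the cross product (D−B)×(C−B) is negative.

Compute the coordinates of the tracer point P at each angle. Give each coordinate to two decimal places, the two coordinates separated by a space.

A=(0,0), D=(10.00,0)
θ=108°: B = A + 3.00·(cos108°, sin108°) = (-0.9271, 2.8532)
θ=108°: |BD| = 11.2934
θ=108°: circle(B,10.00) ∩ circle(D,7.00): a=7.9047, h=6.1251
θ=108°:   candidates: C₊=(8.2686,6.7825) cross=69.173; C₋=(5.1737,-5.0702) cross=-69.173
θ=108°:   branch - wants cross < 0 → take C=(5.1737,-5.0702) (cross=-69.173)
θ=108°: ex = (C−B)/|BC| = (0.6101,-0.7923); ey = (0.7923,0.6101)
θ=108°: P = B + 2.87·ex + 2.33·ey = (2.6700,2.0006)
θ=162°: B = A + 3.00·(cos162°, sin162°) = (-2.8532, 0.9271)
θ=162°: |BD| = 12.8866
θ=162°: circle(B,10.00) ∩ circle(D,7.00): a=8.4221, h=5.3915
θ=162°:   candidates: C₊=(5.9350,5.6987) cross=69.478; C₋=(5.1592,-5.0564) cross=-69.478
θ=162°:   branch - wants cross < 0 → take C=(5.1592,-5.0564) (cross=-69.478)
θ=162°: ex = (C−B)/|BC| = (0.8012,-0.5983); ey = (0.5983,0.8012)
θ=162°: P = B + 2.87·ex + 2.33·ey = (0.8405,1.0767)
θ=215°: B = A + 3.00·(cos215°, sin215°) = (-2.4575, -1.7207)
θ=215°: |BD| = 12.5757
θ=215°: circle(B,10.00) ∩ circle(D,7.00): a=8.3156, h=5.5544
θ=215°:   candidates: C₊=(5.0199,4.9192) cross=69.850; C₋=(6.5399,-6.0850) cross=-69.850
θ=215°:   branch - wants cross < 0 → take C=(6.5399,-6.0850) (cross=-69.850)
θ=215°: ex = (C−B)/|BC| = (0.8997,-0.4364); ey = (0.4364,0.8997)
θ=215°: P = B + 2.87·ex + 2.33·ey = (1.1417,-0.8769)
θ=270°: B = A + 3.00·(cos270°, sin270°) = (-0.0000, -3.0000)
θ=270°: |BD| = 10.4403
θ=270°: circle(B,10.00) ∩ circle(D,7.00): a=7.6626, h=6.4253
θ=270°:   candidates: C₊=(5.4932,5.3562) cross=67.082; C₋=(9.1857,-6.9525) cross=-67.082
θ=270°:   branch - wants cross < 0 → take C=(9.1857,-6.9525) (cross=-67.082)
θ=270°: ex = (C−B)/|BC| = (0.9186,-0.3952); ey = (0.3952,0.9186)
θ=270°: P = B + 2.87·ex + 2.33·ey = (3.5572,-1.9941)

θ=108°: 2.67 2.00
θ=162°: 0.84 1.08
θ=215°: 1.14 -0.88
θ=270°: 3.56 -1.99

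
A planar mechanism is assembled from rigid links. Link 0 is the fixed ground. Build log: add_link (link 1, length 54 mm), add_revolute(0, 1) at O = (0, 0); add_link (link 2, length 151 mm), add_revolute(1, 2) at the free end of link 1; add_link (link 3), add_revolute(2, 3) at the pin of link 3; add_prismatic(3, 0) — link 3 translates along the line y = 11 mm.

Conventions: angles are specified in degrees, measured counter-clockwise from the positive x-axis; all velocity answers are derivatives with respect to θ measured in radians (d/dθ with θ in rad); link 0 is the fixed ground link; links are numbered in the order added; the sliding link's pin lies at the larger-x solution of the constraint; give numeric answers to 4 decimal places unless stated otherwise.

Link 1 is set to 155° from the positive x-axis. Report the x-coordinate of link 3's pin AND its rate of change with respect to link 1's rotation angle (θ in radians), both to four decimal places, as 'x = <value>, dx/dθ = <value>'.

geometry: r = 54 mm, L = 151 mm, e = 11 mm
crank pin P = (r cos θ, r sin θ) = (-48.940620, 22.821386)
h = r sin θ − e = 22.821386 − 11 = 11.821386
x = r cos θ + √(L² − h²) = -48.940620 + 150.536556 = 101.595936
dx/dθ = −r sin θ − h·r cos θ/√(L² − h²) (θ in radians; h = 11.821386) = -18.978160

x = 101.5959, dx/dθ = -18.9782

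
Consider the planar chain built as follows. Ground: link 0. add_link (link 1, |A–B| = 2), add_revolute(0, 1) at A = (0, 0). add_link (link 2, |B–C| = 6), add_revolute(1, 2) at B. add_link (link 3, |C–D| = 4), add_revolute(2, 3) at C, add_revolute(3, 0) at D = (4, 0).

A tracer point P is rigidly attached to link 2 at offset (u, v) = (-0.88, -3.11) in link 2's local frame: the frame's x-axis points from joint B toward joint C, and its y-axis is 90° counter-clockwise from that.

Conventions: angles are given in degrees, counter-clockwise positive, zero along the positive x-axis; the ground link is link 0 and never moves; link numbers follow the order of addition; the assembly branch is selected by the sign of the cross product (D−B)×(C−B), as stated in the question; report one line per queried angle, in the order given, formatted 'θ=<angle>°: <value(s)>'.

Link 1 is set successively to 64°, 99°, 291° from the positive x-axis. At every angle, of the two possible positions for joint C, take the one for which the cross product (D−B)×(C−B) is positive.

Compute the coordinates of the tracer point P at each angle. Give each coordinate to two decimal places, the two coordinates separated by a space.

A=(0,0), D=(4.00,0)
θ=64°: B = A + 2.00·(cos64°, sin64°) = (0.8767, 1.7976)
θ=64°: |BD| = 3.6036
θ=64°: circle(B,6.00) ∩ circle(D,4.00): a=4.5768, h=3.8798
θ=64°:   candidates: C₊=(6.7788,2.8772) cross=13.981; C₋=(2.9081,-3.8481) cross=-13.981
θ=64°:   branch + wants cross > 0 → take C=(6.7788,2.8772) (cross=13.981)
θ=64°: ex = (C−B)/|BC| = (0.9837,0.1799); ey = (-0.1799,0.9837)
θ=64°: P = B + -0.88·ex + -3.11·ey = (0.5707,-1.4200)
θ=99°: B = A + 2.00·(cos99°, sin99°) = (-0.3129, 1.9754)
θ=99°: |BD| = 4.7437
θ=99°: circle(B,6.00) ∩ circle(D,4.00): a=4.4799, h=3.9913
θ=99°:   candidates: C₊=(5.4222,3.7386) cross=18.934; C₋=(2.0981,-3.5189) cross=-18.934
θ=99°:   branch + wants cross > 0 → take C=(5.4222,3.7386) (cross=18.934)
θ=99°: ex = (C−B)/|BC| = (0.9558,0.2939); ey = (-0.2939,0.9558)
θ=99°: P = B + -0.88·ex + -3.11·ey = (-0.2401,-1.2559)
θ=291°: B = A + 2.00·(cos291°, sin291°) = (0.7167, -1.8672)
θ=291°: |BD| = 3.7771
θ=291°: circle(B,6.00) ∩ circle(D,4.00): a=4.5361, h=3.9273
θ=291°:   candidates: C₊=(2.7184,3.7891) cross=14.834; C₋=(6.6013,-3.0387) cross=-14.834
θ=291°:   branch + wants cross > 0 → take C=(2.7184,3.7891) (cross=14.834)
θ=291°: ex = (C−B)/|BC| = (0.3336,0.9427); ey = (-0.9427,0.3336)
θ=291°: P = B + -0.88·ex + -3.11·ey = (3.3550,-3.7343)

θ=64°: 0.57 -1.42
θ=99°: -0.24 -1.26
θ=291°: 3.36 -3.73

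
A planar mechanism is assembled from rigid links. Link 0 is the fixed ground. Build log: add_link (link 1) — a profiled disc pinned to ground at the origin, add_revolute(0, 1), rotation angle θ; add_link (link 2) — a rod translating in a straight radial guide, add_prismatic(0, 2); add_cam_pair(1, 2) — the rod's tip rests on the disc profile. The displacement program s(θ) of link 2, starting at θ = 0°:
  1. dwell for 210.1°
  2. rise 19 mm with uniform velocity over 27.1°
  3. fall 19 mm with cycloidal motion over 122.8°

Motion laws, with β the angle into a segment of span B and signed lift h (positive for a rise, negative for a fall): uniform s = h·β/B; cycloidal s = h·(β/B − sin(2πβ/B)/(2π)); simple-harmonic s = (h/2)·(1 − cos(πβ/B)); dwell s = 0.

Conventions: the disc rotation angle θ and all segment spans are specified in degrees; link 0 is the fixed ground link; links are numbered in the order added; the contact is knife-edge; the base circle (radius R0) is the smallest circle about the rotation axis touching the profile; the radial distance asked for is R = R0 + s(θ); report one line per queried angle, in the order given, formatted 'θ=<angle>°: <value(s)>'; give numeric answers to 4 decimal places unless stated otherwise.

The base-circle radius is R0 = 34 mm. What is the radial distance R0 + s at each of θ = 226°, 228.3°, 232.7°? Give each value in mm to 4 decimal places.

seg 1 [0°–210.1°] dwell: s stays 0.0000
seg 2 [210.1°–237.2°] uniform, h=19: θ=226° here. β=15.9, B=27.1. 19·15.9/27.1 = 11.1476 → s = 11.1476
seg 2 [210.1°–237.2°] uniform, h=19: θ=228.3° here. β=18.2, B=27.1. 19·18.2/27.1 = 12.7601 → s = 12.7601
seg 2 [210.1°–237.2°] uniform, h=19: θ=232.7° here. β=22.6, B=27.1. 19·22.6/27.1 = 15.8450 → s = 15.8450
θ=226°: R = R0 + s = 34 + 11.1476 = 45.1476
θ=228.3°: R = R0 + s = 34 + 12.7601 = 46.7601
θ=232.7°: R = R0 + s = 34 + 15.8450 = 49.8450

θ=226°: 45.1476
θ=228.3°: 46.7601
θ=232.7°: 49.8450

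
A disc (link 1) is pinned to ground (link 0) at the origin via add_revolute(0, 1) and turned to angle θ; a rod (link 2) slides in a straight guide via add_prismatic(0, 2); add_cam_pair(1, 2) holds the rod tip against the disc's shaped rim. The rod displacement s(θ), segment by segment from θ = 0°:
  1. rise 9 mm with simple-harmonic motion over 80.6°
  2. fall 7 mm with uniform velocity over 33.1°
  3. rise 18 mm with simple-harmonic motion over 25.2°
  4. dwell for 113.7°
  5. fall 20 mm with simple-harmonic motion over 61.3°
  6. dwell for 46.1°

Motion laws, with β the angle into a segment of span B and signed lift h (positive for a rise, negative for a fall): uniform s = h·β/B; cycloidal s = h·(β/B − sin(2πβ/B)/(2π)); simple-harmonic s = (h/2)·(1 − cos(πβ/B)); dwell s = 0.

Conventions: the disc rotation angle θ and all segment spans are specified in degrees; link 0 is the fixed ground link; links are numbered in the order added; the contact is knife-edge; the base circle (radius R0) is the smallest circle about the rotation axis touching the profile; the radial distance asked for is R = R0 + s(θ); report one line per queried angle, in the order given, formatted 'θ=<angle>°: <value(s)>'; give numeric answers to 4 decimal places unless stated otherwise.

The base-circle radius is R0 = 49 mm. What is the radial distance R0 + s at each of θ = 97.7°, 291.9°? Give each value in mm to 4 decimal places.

segment 1 (0° to 80.6°, simple-harmonic, h = 9) is passed completely: s = 0.0000 + (9) = 9.0000
θ = 97.7° falls in segment 2 (80.6° to 113.7°, uniform, h = -7): β = 97.7 − 80.6 = 17.1°, B = 33.1°; Δs = -7·17.1/33.1 = -3.6163; s = 9.0000 − 3.6163 = 5.3837
segment 2 (80.6° to 113.7°, uniform, h = -7) is passed completely: s = 9.0000 + (-7) = 2.0000
segment 3 (113.7° to 138.9°, simple-harmonic, h = 18) is passed completely: s = 2.0000 + (18) = 20.0000
segment 4 (138.9° to 252.6°, dwell): s unchanged at 20.0000
θ = 291.9° falls in segment 5 (252.6° to 313.9°, simple-harmonic, h = -20): β = 291.9 − 252.6 = 39.3°, B = 61.3°; Δs = -20/2·(1 − cos(π·0.6411)) = -14.2893; s = 20.0000 − 14.2893 = 5.7107
θ=97.7°: R = R0 + s = 49 + 5.3837 = 54.3837
θ=291.9°: R = R0 + s = 49 + 5.7107 = 54.7107

θ=97.7°: 54.3837
θ=291.9°: 54.7107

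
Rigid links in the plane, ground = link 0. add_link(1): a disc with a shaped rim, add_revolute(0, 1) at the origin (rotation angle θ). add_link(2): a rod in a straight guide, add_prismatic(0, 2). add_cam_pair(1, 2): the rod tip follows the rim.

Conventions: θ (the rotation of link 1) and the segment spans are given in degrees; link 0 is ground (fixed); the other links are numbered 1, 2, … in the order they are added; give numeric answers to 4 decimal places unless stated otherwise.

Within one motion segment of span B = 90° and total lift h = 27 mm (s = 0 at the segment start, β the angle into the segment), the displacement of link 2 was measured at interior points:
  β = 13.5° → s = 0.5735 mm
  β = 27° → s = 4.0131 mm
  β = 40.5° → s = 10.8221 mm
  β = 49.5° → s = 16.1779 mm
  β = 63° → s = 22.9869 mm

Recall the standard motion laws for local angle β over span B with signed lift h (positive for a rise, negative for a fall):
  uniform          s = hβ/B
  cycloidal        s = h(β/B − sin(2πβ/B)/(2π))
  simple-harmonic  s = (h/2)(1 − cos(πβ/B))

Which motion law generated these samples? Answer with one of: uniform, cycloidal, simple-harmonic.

candidates at β/B = r: uniform s = h·r (linear in β); cycloidal s = h·(r − sin(2πr)/(2π)); simple-harmonic s = (h/2)(1 − cos(πr))
β=13.5°: printed 0.5735 | uniform 4.0500, cycloidal 0.5735, simple-harmonic 1.4714
β=27°: printed 4.0131 | uniform 8.1000, cycloidal 4.0131, simple-harmonic 5.5649
β=40.5°: printed 10.8221 | uniform 12.1500, cycloidal 10.8221, simple-harmonic 11.3881
β=49.5°: printed 16.1779 | uniform 14.8500, cycloidal 16.1779, simple-harmonic 15.6119
β=63°: printed 22.9869 | uniform 18.9000, cycloidal 22.9869, simple-harmonic 21.4351
only one law matches every sample → cycloidal

cycloidal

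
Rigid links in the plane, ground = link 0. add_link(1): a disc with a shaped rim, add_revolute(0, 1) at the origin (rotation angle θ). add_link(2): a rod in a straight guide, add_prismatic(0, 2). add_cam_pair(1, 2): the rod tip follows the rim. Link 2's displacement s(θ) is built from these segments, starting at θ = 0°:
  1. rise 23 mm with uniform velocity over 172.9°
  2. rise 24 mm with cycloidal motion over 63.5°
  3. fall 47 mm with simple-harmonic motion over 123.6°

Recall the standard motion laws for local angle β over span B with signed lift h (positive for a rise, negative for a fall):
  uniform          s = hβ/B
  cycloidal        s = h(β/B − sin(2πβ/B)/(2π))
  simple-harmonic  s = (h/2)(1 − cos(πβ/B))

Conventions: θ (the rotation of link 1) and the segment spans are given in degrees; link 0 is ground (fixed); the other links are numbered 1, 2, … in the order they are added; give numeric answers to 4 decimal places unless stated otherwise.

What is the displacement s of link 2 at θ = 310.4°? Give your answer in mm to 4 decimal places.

segment 1 (0° to 172.9°, uniform, h = 23) is passed completely: s = 0.0000 + (23) = 23.0000
segment 2 (172.9° to 236.4°, cycloidal, h = 24) is passed completely: s = 23.0000 + (24) = 47.0000
θ = 310.4° falls in segment 3 (236.4° to 360°, simple-harmonic, h = -47): β = 310.4 − 236.4 = 74°, B = 123.6°; Δs = -47/2·(1 − cos(π·0.5987)) = -30.6709; s = 47.0000 − 30.6709 = 16.3291

16.3291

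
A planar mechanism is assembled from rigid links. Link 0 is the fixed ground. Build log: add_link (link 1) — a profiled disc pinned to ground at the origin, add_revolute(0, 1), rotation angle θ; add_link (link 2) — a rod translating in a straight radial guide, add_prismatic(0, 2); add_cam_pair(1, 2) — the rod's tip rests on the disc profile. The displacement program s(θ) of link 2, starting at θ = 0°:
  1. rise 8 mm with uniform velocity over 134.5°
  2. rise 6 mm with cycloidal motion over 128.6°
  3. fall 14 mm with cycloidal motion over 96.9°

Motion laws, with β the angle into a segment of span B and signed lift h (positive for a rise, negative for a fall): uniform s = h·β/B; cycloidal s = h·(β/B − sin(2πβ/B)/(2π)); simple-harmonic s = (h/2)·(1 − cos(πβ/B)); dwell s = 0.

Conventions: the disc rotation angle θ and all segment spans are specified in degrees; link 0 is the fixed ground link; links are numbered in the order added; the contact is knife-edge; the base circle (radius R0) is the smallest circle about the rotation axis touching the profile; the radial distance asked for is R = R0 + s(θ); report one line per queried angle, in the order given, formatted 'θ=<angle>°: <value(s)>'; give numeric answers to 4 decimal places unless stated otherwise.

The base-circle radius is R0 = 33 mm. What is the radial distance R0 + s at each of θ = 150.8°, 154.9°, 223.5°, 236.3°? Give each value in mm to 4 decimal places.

seg 1 [0°–134.5°] uniform, h=8: full span → s += 8 → s = 8.0000
seg 2 [134.5°–263.1°] cycloidal, h=6: θ=150.8° here. β=16.3, B=128.6. 6·(0.1267 − sin(2π·0.1267)/(2π)) = 0.0779 → s = 8.0779
seg 2 [134.5°–263.1°] cycloidal, h=6: θ=154.9° here. β=20.4, B=128.6. 6·(0.1586 − sin(2π·0.1586)/(2π)) = 0.1499 → s = 8.1499
seg 2 [134.5°–263.1°] cycloidal, h=6: θ=223.5° here. β=89, B=128.6. 6·(0.6921 − sin(2π·0.6921)/(2π)) = 5.0448 → s = 13.0448
seg 2 [134.5°–263.1°] cycloidal, h=6: θ=236.3° here. β=101.8, B=128.6. 6·(0.7916 − sin(2π·0.7916)/(2π)) = 5.6721 → s = 13.6721
θ=150.8°: R = R0 + s = 33 + 8.0779 = 41.0779
θ=154.9°: R = R0 + s = 33 + 8.1499 = 41.1499
θ=223.5°: R = R0 + s = 33 + 13.0448 = 46.0448
θ=236.3°: R = R0 + s = 33 + 13.6721 = 46.6721

θ=150.8°: 41.0779
θ=154.9°: 41.1499
θ=223.5°: 46.0448
θ=236.3°: 46.6721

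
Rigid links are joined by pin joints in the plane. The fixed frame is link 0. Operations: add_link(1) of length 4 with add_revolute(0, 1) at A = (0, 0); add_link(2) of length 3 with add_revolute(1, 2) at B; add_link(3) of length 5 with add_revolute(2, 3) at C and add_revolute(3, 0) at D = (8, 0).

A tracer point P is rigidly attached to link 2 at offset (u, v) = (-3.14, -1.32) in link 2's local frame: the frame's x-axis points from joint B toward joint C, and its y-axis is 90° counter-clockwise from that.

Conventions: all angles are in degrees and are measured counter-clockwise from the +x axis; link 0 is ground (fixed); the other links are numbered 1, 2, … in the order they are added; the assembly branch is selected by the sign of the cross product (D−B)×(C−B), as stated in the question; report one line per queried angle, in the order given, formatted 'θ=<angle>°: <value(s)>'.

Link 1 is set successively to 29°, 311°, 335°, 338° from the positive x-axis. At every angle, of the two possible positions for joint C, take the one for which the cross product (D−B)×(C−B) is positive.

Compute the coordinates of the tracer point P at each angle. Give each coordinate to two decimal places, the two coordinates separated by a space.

A=(0,0), D=(8.00,0)
θ=29°: B = A + 4.00·(cos29°, sin29°) = (3.4985, 1.9392)
θ=29°: |BD| = 4.9015
θ=29°: circle(B,3.00) ∩ circle(D,5.00): a=0.8186, h=2.8862
θ=29°:   candidates: C₊=(5.3921,4.2660) cross=14.146; C₋=(3.1084,-1.0353) cross=-14.146
θ=29°:   branch + wants cross > 0 → take C=(5.3921,4.2660) (cross=14.146)
θ=29°: ex = (C−B)/|BC| = (0.6312,0.7756); ey = (-0.7756,0.6312)
θ=29°: P = B + -3.14·ex + -1.32·ey = (2.5402,-1.3294)
θ=311°: B = A + 4.00·(cos311°, sin311°) = (2.6242, -3.0188)
θ=311°: |BD| = 6.1654
θ=311°: circle(B,3.00) ∩ circle(D,5.00): a=1.7851, h=2.4111
θ=311°:   candidates: C₊=(3.0002,-0.0425) cross=14.865; C₋=(5.3613,-4.2470) cross=-14.865
θ=311°:   branch + wants cross > 0 → take C=(3.0002,-0.0425) (cross=14.865)
θ=311°: ex = (C−B)/|BC| = (0.1253,0.9921); ey = (-0.9921,0.1253)
θ=311°: P = B + -3.14·ex + -1.32·ey = (3.5403,-6.2995)
θ=335°: B = A + 4.00·(cos335°, sin335°) = (3.6252, -1.6905)
θ=335°: |BD| = 4.6900
θ=335°: circle(B,3.00) ∩ circle(D,5.00): a=0.6393, h=2.9311
θ=335°:   candidates: C₊=(3.1650,1.2740) cross=13.747; C₋=(5.2780,-4.1941) cross=-13.747
θ=335°:   branch + wants cross > 0 → take C=(3.1650,1.2740) (cross=13.747)
θ=335°: ex = (C−B)/|BC| = (-0.1534,0.9882); ey = (-0.9882,-0.1534)
θ=335°: P = B + -3.14·ex + -1.32·ey = (5.4113,-4.5908)
θ=338°: B = A + 4.00·(cos338°, sin338°) = (3.7087, -1.4984)
θ=338°: |BD| = 4.5454
θ=338°: circle(B,3.00) ∩ circle(D,5.00): a=0.5126, h=2.9559
θ=338°:   candidates: C₊=(3.2183,1.4612) cross=13.435; C₋=(5.1672,-4.1201) cross=-13.435
θ=338°:   branch + wants cross > 0 → take C=(3.2183,1.4612) (cross=13.435)
θ=338°: ex = (C−B)/|BC| = (-0.1635,0.9865); ey = (-0.9865,-0.1635)
θ=338°: P = B + -3.14·ex + -1.32·ey = (5.5243,-4.3804)

θ=29°: 2.54 -1.33
θ=311°: 3.54 -6.30
θ=335°: 5.41 -4.59
θ=338°: 5.52 -4.38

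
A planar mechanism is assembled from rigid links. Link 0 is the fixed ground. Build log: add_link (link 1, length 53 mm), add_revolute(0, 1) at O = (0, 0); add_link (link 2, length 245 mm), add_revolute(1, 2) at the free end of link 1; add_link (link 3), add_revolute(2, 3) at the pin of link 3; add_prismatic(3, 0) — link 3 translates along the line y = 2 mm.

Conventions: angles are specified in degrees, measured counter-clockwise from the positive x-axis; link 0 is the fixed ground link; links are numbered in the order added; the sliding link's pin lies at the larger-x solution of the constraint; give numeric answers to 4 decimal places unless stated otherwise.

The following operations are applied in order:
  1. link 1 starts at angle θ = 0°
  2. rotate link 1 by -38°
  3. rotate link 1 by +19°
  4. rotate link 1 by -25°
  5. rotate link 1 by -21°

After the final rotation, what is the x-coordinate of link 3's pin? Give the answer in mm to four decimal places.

geometry: r = 53 mm, L = 245 mm, e = 2 mm; θ starts at 0°
rotate link 1 by -38°: θ ← 0° -38° = -38°
rotate link 1 by +19°: θ ← -38° +19° = -19°
rotate link 1 by -25°: θ ← -19° -25° = -44°
rotate link 1 by -21°: θ ← -44° -21° = -65°
crank pin P = (r cos θ, r sin θ) = (22.398768, -48.034313)
h = r sin θ − e = -48.034313 − 2 = -50.034313
x = r cos θ + √(L² − h²) = 22.398768 + 239.836543 = 262.235311

262.2353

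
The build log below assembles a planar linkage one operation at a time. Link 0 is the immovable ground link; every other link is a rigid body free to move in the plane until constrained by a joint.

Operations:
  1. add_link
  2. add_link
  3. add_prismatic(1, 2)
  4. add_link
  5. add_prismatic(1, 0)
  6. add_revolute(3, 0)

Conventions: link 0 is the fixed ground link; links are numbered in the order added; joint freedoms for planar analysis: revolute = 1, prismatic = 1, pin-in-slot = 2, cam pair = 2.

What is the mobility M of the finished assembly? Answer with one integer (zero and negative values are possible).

L=1 J1=0 J2=0
add link → L=2 J1=0 J2=0
add link → L=3 J1=0 J2=0
P@1,2 dof=1 J1 → L=3 J1=1 J2=0
add link → L=4 J1=1 J2=0
P@1,0 dof=1 J1 → L=4 J1=2 J2=0
R@3,0 dof=1 J1 → L=4 J1=3 J2=0
M=3(L−1)−2J1−J2=3·3−2·3−0=3

M = 3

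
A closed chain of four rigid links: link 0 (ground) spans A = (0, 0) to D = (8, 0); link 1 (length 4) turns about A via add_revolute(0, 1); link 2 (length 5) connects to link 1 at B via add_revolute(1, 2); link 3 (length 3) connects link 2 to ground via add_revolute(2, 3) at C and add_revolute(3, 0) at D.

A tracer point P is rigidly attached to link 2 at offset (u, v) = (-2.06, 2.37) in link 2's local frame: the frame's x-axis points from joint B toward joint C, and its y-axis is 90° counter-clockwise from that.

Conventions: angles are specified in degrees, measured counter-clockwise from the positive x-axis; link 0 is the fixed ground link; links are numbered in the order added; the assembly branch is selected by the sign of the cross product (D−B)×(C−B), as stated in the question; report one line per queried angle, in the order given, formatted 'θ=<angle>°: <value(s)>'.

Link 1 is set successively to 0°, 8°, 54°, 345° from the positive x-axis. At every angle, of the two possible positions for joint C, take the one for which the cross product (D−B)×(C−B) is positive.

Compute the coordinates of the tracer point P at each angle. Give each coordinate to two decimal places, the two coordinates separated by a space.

A=(0,0), D=(8.00,0)
θ=0°: B = A + 4.00·(cos0°, sin0°) = (4.0000, 0.0000)
θ=0°: |BD| = 4.0000
θ=0°: circle(B,5.00) ∩ circle(D,3.00): a=4.0000, h=3.0000
θ=0°:   candidates: C₊=(8.0000,3.0000) cross=12.000; C₋=(8.0000,-3.0000) cross=-12.000
θ=0°:   branch + wants cross > 0 → take C=(8.0000,3.0000) (cross=12.000)
θ=0°: ex = (C−B)/|BC| = (0.8000,0.6000); ey = (-0.6000,0.8000)
θ=0°: P = B + -2.06·ex + 2.37·ey = (0.9300,0.6600)
θ=8°: B = A + 4.00·(cos8°, sin8°) = (3.9611, 0.5567)
θ=8°: |BD| = 4.0771
θ=8°: circle(B,5.00) ∩ circle(D,3.00): a=4.0007, h=2.9990
θ=8°:   candidates: C₊=(8.3338,2.9814) cross=12.227; C₋=(7.5148,-2.9605) cross=-12.227
θ=8°:   branch + wants cross > 0 → take C=(8.3338,2.9814) (cross=12.227)
θ=8°: ex = (C−B)/|BC| = (0.8745,0.4849); ey = (-0.4849,0.8745)
θ=8°: P = B + -2.06·ex + 2.37·ey = (1.0102,1.6304)
θ=54°: B = A + 4.00·(cos54°, sin54°) = (2.3511, 3.2361)
θ=54°: |BD| = 6.5101
θ=54°: circle(B,5.00) ∩ circle(D,3.00): a=4.4839, h=2.2123
θ=54°:   candidates: C₊=(7.3416,2.9269) cross=14.403; C₋=(5.1421,-0.9125) cross=-14.403
θ=54°:   branch + wants cross > 0 → take C=(7.3416,2.9269) (cross=14.403)
θ=54°: ex = (C−B)/|BC| = (0.9981,-0.0618); ey = (0.0618,0.9981)
θ=54°: P = B + -2.06·ex + 2.37·ey = (0.4417,5.7289)
θ=345°: B = A + 4.00·(cos345°, sin345°) = (3.8637, -1.0353)
θ=345°: |BD| = 4.2639
θ=345°: circle(B,5.00) ∩ circle(D,3.00): a=4.0082, h=2.9891
θ=345°:   candidates: C₊=(7.0262,2.8375) cross=12.745; C₋=(8.4777,-2.9617) cross=-12.745
θ=345°:   branch + wants cross > 0 → take C=(7.0262,2.8375) (cross=12.745)
θ=345°: ex = (C−B)/|BC| = (0.6325,0.7746); ey = (-0.7746,0.6325)
θ=345°: P = B + -2.06·ex + 2.37·ey = (0.7250,-1.1319)

θ=0°: 0.93 0.66
θ=8°: 1.01 1.63
θ=54°: 0.44 5.73
θ=345°: 0.73 -1.13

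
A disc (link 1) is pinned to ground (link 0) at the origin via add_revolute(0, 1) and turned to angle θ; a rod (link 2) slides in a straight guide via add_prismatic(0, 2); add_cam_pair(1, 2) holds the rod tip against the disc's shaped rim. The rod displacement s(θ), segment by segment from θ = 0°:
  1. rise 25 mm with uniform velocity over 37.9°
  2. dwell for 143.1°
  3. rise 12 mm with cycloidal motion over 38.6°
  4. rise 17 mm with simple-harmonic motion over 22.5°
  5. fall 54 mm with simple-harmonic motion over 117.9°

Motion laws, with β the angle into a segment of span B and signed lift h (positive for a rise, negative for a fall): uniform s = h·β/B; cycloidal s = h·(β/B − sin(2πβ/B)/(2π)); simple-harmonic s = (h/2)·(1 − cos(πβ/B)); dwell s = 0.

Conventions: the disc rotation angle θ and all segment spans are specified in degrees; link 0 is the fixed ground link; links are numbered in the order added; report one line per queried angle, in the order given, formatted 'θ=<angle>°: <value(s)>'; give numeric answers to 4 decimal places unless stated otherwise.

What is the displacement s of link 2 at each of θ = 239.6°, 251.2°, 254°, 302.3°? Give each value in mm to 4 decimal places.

segment 1 (0° to 37.9°, uniform, h = 25) is passed completely: s = 0.0000 + (25) = 25.0000
segment 2 (37.9° to 181°, dwell): s unchanged at 25.0000
segment 3 (181° to 219.6°, cycloidal, h = 12) is passed completely: s = 25.0000 + (12) = 37.0000
θ = 239.6° falls in segment 4 (219.6° to 242.1°, simple-harmonic, h = 17): β = 239.6 − 219.6 = 20°, B = 22.5°; Δs = 17/2·(1 − cos(π·0.8889)) = 16.4874; s = 37.0000 + 16.4874 = 53.4874
segment 4 (219.6° to 242.1°, simple-harmonic, h = 17) is passed completely: s = 37.0000 + (17) = 54.0000
θ = 251.2° falls in segment 5 (242.1° to 360°, simple-harmonic, h = -54): β = 251.2 − 242.1 = 9.1°, B = 117.9°; Δs = -54/2·(1 − cos(π·0.0772)) = -0.7899; s = 54.0000 − 0.7899 = 53.2101
θ = 254° falls in segment 5 (242.1° to 360°, simple-harmonic, h = -54): β = 254 − 242.1 = 11.9°, B = 117.9°; Δs = -54/2·(1 − cos(π·0.1009)) = -1.3460; s = 54.0000 − 1.3460 = 52.6540
θ = 302.3° falls in segment 5 (242.1° to 360°, simple-harmonic, h = -54): β = 302.3 − 242.1 = 60.2°, B = 117.9°; Δs = -54/2·(1 − cos(π·0.5106)) = -27.8991; s = 54.0000 − 27.8991 = 26.1009

θ=239.6°: 53.4874
θ=251.2°: 53.2101
θ=254°: 52.6540
θ=302.3°: 26.1009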